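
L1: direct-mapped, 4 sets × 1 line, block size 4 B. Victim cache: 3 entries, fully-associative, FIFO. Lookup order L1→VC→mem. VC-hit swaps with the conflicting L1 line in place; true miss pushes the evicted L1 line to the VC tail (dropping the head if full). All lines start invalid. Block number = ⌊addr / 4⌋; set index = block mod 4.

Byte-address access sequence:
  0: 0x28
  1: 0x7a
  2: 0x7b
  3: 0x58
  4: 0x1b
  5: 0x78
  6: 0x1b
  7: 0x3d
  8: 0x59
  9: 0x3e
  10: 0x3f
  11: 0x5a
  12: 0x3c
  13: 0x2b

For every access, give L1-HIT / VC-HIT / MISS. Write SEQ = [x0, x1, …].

  [0] addr=0x28 blk=10 s=2: MISS | VC []
  [1] addr=0x7a blk=30 s=2: MISS | VC [10]
  [2] addr=0x7b blk=30 s=2: L1-HIT | VC [10]
  [3] addr=0x58 blk=22 s=2: MISS | VC [10, 30]
  [4] addr=0x1b blk=6 s=2: MISS | VC [10, 30, 22]
  [5] addr=0x78 blk=30 s=2: VC-HIT | VC [10, 6, 22]
  [6] addr=0x1b blk=6 s=2: VC-HIT | VC [10, 30, 22]
  [7] addr=0x3d blk=15 s=3: MISS | VC [10, 30, 22]
  [8] addr=0x59 blk=22 s=2: VC-HIT | VC [10, 30, 6]
  [9] addr=0x3e blk=15 s=3: L1-HIT | VC [10, 30, 6]
  [10] addr=0x3f blk=15 s=3: L1-HIT | VC [10, 30, 6]
  [11] addr=0x5a blk=22 s=2: L1-HIT | VC [10, 30, 6]
  [12] addr=0x3c blk=15 s=3: L1-HIT | VC [10, 30, 6]
  [13] addr=0x2b blk=10 s=2: VC-HIT | VC [22, 30, 6]

SEQ = [MISS, MISS, L1-HIT, MISS, MISS, VC-HIT, VC-HIT, MISS, VC-HIT, L1-HIT, L1-HIT, L1-HIT, L1-HIT, VC-HIT]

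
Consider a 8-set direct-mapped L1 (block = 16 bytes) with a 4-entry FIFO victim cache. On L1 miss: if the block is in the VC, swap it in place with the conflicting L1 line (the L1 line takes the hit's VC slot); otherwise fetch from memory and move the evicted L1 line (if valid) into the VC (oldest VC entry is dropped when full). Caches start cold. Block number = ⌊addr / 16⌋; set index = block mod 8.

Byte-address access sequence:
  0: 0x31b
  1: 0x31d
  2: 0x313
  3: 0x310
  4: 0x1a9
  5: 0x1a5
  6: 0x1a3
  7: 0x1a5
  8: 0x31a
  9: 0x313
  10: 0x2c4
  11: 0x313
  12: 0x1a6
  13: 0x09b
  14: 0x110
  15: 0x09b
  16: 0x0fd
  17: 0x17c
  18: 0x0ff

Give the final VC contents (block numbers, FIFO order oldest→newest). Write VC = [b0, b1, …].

VC = [49, 17, 23]

#0 0x31b→b49/s1 MISS; vc=[]
#1 0x31d→b49/s1 L1-HIT; vc=[]
#2 0x313→b49/s1 L1-HIT; vc=[]
#3 0x310→b49/s1 L1-HIT; vc=[]
#4 0x1a9→b26/s2 MISS; vc=[]
#5 0x1a5→b26/s2 L1-HIT; vc=[]
#6 0x1a3→b26/s2 L1-HIT; vc=[]
#7 0x1a5→b26/s2 L1-HIT; vc=[]
#8 0x31a→b49/s1 L1-HIT; vc=[]
#9 0x313→b49/s1 L1-HIT; vc=[]
#10 0x2c4→b44/s4 MISS; vc=[]
#11 0x313→b49/s1 L1-HIT; vc=[]
#12 0x1a6→b26/s2 L1-HIT; vc=[]
#13 0x9b→b9/s1 MISS; vc=[49]
#14 0x110→b17/s1 MISS; vc=[49,9]
#15 0x9b→b9/s1 VC-HIT; vc=[49,17]
#16 0xfd→b15/s7 MISS; vc=[49,17]
#17 0x17c→b23/s7 MISS; vc=[49,17,15]
#18 0xff→b15/s7 VC-HIT; vc=[49,17,23]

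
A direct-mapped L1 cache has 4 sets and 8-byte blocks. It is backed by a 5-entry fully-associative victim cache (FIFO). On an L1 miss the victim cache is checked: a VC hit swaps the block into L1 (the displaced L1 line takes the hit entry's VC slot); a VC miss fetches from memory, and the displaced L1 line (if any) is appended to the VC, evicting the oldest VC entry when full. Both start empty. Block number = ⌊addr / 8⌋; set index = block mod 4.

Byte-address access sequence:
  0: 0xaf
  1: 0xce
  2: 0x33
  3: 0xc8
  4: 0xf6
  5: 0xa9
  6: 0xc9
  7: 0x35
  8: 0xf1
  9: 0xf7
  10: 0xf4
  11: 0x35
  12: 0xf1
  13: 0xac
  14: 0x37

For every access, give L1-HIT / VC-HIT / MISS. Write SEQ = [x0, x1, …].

#0 0xaf→b21/s1 MISS; vc=[]
#1 0xce→b25/s1 MISS; vc=[21]
#2 0x33→b6/s2 MISS; vc=[21]
#3 0xc8→b25/s1 L1-HIT; vc=[21]
#4 0xf6→b30/s2 MISS; vc=[21,6]
#5 0xa9→b21/s1 VC-HIT; vc=[25,6]
#6 0xc9→b25/s1 VC-HIT; vc=[21,6]
#7 0x35→b6/s2 VC-HIT; vc=[21,30]
#8 0xf1→b30/s2 VC-HIT; vc=[21,6]
#9 0xf7→b30/s2 L1-HIT; vc=[21,6]
#10 0xf4→b30/s2 L1-HIT; vc=[21,6]
#11 0x35→b6/s2 VC-HIT; vc=[21,30]
#12 0xf1→b30/s2 VC-HIT; vc=[21,6]
#13 0xac→b21/s1 VC-HIT; vc=[25,6]
#14 0x37→b6/s2 VC-HIT; vc=[25,30]

SEQ = [MISS, MISS, MISS, L1-HIT, MISS, VC-HIT, VC-HIT, VC-HIT, VC-HIT, L1-HIT, L1-HIT, VC-HIT, VC-HIT, VC-HIT, VC-HIT]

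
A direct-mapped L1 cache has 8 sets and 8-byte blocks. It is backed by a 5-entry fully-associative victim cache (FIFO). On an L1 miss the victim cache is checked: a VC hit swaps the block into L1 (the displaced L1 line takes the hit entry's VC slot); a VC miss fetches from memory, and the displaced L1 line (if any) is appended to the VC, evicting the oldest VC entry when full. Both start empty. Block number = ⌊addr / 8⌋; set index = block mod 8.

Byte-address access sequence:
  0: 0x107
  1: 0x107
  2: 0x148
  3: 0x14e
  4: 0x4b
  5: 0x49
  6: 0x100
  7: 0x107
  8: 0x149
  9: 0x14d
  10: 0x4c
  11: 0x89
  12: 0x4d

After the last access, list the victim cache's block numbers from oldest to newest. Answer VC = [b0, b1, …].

#0 0x107→b32/s0 MISS; vc=[]
#1 0x107→b32/s0 L1-HIT; vc=[]
#2 0x148→b41/s1 MISS; vc=[]
#3 0x14e→b41/s1 L1-HIT; vc=[]
#4 0x4b→b9/s1 MISS; vc=[41]
#5 0x49→b9/s1 L1-HIT; vc=[41]
#6 0x100→b32/s0 L1-HIT; vc=[41]
#7 0x107→b32/s0 L1-HIT; vc=[41]
#8 0x149→b41/s1 VC-HIT; vc=[9]
#9 0x14d→b41/s1 L1-HIT; vc=[9]
#10 0x4c→b9/s1 VC-HIT; vc=[41]
#11 0x89→b17/s1 MISS; vc=[41,9]
#12 0x4d→b9/s1 VC-HIT; vc=[41,17]

VC = [41, 17]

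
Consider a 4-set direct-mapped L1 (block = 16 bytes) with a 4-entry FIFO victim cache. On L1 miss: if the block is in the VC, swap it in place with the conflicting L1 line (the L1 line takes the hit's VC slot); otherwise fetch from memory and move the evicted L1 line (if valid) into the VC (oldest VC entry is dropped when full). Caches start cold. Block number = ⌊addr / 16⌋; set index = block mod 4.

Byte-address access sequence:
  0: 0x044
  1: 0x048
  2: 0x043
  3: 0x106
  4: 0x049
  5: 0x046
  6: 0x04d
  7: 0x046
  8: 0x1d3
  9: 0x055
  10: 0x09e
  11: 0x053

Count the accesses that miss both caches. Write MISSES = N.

MISSES = 5

  [0] addr=0x44 blk=4 s=0: MISS | VC []
  [1] addr=0x48 blk=4 s=0: L1-HIT | VC []
  [2] addr=0x43 blk=4 s=0: L1-HIT | VC []
  [3] addr=0x106 blk=16 s=0: MISS | VC [4]
  [4] addr=0x49 blk=4 s=0: VC-HIT | VC [16]
  [5] addr=0x46 blk=4 s=0: L1-HIT | VC [16]
  [6] addr=0x4d blk=4 s=0: L1-HIT | VC [16]
  [7] addr=0x46 blk=4 s=0: L1-HIT | VC [16]
  [8] addr=0x1d3 blk=29 s=1: MISS | VC [16]
  [9] addr=0x55 blk=5 s=1: MISS | VC [16, 29]
  [10] addr=0x9e blk=9 s=1: MISS | VC [16, 29, 5]
  [11] addr=0x53 blk=5 s=1: VC-HIT | VC [16, 29, 9]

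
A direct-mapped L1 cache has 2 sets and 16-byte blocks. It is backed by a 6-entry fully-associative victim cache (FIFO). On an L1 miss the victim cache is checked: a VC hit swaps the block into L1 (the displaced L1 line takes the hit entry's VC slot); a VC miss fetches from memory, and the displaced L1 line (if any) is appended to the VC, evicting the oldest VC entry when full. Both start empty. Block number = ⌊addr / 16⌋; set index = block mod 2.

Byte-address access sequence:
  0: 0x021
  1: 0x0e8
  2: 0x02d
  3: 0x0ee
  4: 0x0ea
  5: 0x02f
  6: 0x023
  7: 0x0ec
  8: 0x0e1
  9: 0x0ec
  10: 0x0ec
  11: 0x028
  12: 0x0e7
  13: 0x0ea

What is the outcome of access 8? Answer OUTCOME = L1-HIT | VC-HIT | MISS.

  [0] addr=0x21 blk=2 s=0: MISS | VC []
  [1] addr=0xe8 blk=14 s=0: MISS | VC [2]
  [2] addr=0x2d blk=2 s=0: VC-HIT | VC [14]
  [3] addr=0xee blk=14 s=0: VC-HIT | VC [2]
  [4] addr=0xea blk=14 s=0: L1-HIT | VC [2]
  [5] addr=0x2f blk=2 s=0: VC-HIT | VC [14]
  [6] addr=0x23 blk=2 s=0: L1-HIT | VC [14]
  [7] addr=0xec blk=14 s=0: VC-HIT | VC [2]
  [8] addr=0xe1 blk=14 s=0: L1-HIT | VC [2]
  [9] addr=0xec blk=14 s=0: L1-HIT | VC [2]
  [10] addr=0xec blk=14 s=0: L1-HIT | VC [2]
  [11] addr=0x28 blk=2 s=0: VC-HIT | VC [14]
  [12] addr=0xe7 blk=14 s=0: VC-HIT | VC [2]
  [13] addr=0xea blk=14 s=0: L1-HIT | VC [2]

OUTCOME = L1-HIT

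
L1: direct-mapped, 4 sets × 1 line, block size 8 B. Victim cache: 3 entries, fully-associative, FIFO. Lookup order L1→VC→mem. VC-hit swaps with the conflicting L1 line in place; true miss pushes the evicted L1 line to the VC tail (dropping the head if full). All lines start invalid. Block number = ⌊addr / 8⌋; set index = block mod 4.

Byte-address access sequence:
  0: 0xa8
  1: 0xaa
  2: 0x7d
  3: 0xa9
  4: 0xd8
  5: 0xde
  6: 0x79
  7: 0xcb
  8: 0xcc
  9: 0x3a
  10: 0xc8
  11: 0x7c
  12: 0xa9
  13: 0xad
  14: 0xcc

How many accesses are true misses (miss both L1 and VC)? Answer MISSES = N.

MISSES = 5

#0 0xa8→b21/s1 MISS; vc=[]
#1 0xaa→b21/s1 L1-HIT; vc=[]
#2 0x7d→b15/s3 MISS; vc=[]
#3 0xa9→b21/s1 L1-HIT; vc=[]
#4 0xd8→b27/s3 MISS; vc=[15]
#5 0xde→b27/s3 L1-HIT; vc=[15]
#6 0x79→b15/s3 VC-HIT; vc=[27]
#7 0xcb→b25/s1 MISS; vc=[27,21]
#8 0xcc→b25/s1 L1-HIT; vc=[27,21]
#9 0x3a→b7/s3 MISS; vc=[27,21,15]
#10 0xc8→b25/s1 L1-HIT; vc=[27,21,15]
#11 0x7c→b15/s3 VC-HIT; vc=[27,21,7]
#12 0xa9→b21/s1 VC-HIT; vc=[27,25,7]
#13 0xad→b21/s1 L1-HIT; vc=[27,25,7]
#14 0xcc→b25/s1 VC-HIT; vc=[27,21,7]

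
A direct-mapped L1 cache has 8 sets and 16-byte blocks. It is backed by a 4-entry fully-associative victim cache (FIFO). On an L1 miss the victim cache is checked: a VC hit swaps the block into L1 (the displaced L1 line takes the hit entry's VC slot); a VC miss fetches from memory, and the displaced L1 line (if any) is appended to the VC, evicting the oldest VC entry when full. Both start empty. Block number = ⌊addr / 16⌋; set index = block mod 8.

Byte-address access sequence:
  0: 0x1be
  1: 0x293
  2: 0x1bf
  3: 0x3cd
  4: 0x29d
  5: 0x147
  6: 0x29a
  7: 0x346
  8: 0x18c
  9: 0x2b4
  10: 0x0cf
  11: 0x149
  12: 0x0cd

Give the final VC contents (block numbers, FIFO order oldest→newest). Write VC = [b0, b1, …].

VC = [60, 20, 27, 52]

#0 0x1be→b27/s3 MISS; vc=[]
#1 0x293→b41/s1 MISS; vc=[]
#2 0x1bf→b27/s3 L1-HIT; vc=[]
#3 0x3cd→b60/s4 MISS; vc=[]
#4 0x29d→b41/s1 L1-HIT; vc=[]
#5 0x147→b20/s4 MISS; vc=[60]
#6 0x29a→b41/s1 L1-HIT; vc=[60]
#7 0x346→b52/s4 MISS; vc=[60,20]
#8 0x18c→b24/s0 MISS; vc=[60,20]
#9 0x2b4→b43/s3 MISS; vc=[60,20,27]
#10 0xcf→b12/s4 MISS; vc=[60,20,27,52]
#11 0x149→b20/s4 VC-HIT; vc=[60,12,27,52]
#12 0xcd→b12/s4 VC-HIT; vc=[60,20,27,52]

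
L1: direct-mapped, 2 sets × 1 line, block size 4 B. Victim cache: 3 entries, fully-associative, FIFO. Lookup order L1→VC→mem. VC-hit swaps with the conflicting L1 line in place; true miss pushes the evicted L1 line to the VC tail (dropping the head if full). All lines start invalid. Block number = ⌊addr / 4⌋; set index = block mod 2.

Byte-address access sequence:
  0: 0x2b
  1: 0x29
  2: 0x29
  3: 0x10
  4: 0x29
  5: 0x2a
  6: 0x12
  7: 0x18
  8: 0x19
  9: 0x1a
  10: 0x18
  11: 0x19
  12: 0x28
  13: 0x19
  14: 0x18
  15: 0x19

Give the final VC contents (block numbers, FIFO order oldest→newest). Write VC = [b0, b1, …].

0: 0x2b (blk 10, set 0) → MISS  vc=[]
1: 0x29 (blk 10, set 0) → L1-HIT  vc=[]
2: 0x29 (blk 10, set 0) → L1-HIT  vc=[]
3: 0x10 (blk 4, set 0) → MISS  vc=[10]
4: 0x29 (blk 10, set 0) → VC-HIT  vc=[4]
5: 0x2a (blk 10, set 0) → L1-HIT  vc=[4]
6: 0x12 (blk 4, set 0) → VC-HIT  vc=[10]
7: 0x18 (blk 6, set 0) → MISS  vc=[10, 4]
8: 0x19 (blk 6, set 0) → L1-HIT  vc=[10, 4]
9: 0x1a (blk 6, set 0) → L1-HIT  vc=[10, 4]
10: 0x18 (blk 6, set 0) → L1-HIT  vc=[10, 4]
11: 0x19 (blk 6, set 0) → L1-HIT  vc=[10, 4]
12: 0x28 (blk 10, set 0) → VC-HIT  vc=[6, 4]
13: 0x19 (blk 6, set 0) → VC-HIT  vc=[10, 4]
14: 0x18 (blk 6, set 0) → L1-HIT  vc=[10, 4]
15: 0x19 (blk 6, set 0) → L1-HIT  vc=[10, 4]

VC = [10, 4]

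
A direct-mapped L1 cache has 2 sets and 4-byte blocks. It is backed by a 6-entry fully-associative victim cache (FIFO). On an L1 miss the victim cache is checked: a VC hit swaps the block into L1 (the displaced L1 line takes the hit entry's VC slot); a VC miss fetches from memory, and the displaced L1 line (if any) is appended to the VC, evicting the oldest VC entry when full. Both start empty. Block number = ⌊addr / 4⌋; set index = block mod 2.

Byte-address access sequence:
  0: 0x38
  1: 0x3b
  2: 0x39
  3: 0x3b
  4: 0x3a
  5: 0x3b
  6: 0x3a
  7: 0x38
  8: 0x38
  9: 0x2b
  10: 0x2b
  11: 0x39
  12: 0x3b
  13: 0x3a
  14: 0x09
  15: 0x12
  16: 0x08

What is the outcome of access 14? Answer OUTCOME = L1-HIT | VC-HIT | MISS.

OUTCOME = MISS

  [0] addr=0x38 blk=14 s=0: MISS | VC []
  [1] addr=0x3b blk=14 s=0: L1-HIT | VC []
  [2] addr=0x39 blk=14 s=0: L1-HIT | VC []
  [3] addr=0x3b blk=14 s=0: L1-HIT | VC []
  [4] addr=0x3a blk=14 s=0: L1-HIT | VC []
  [5] addr=0x3b blk=14 s=0: L1-HIT | VC []
  [6] addr=0x3a blk=14 s=0: L1-HIT | VC []
  [7] addr=0x38 blk=14 s=0: L1-HIT | VC []
  [8] addr=0x38 blk=14 s=0: L1-HIT | VC []
  [9] addr=0x2b blk=10 s=0: MISS | VC [14]
  [10] addr=0x2b blk=10 s=0: L1-HIT | VC [14]
  [11] addr=0x39 blk=14 s=0: VC-HIT | VC [10]
  [12] addr=0x3b blk=14 s=0: L1-HIT | VC [10]
  [13] addr=0x3a blk=14 s=0: L1-HIT | VC [10]
  [14] addr=0x9 blk=2 s=0: MISS | VC [10, 14]
  [15] addr=0x12 blk=4 s=0: MISS | VC [10, 14, 2]
  [16] addr=0x8 blk=2 s=0: VC-HIT | VC [10, 14, 4]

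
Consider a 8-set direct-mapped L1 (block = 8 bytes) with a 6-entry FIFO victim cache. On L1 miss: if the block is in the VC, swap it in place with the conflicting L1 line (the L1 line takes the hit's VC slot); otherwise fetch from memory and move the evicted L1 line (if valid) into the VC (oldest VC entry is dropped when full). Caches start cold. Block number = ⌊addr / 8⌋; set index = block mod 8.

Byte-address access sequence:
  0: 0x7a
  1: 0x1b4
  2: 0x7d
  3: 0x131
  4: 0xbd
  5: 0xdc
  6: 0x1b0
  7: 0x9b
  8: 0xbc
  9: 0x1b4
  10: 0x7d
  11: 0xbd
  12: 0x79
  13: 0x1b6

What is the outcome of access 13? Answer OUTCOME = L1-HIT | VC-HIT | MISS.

0: 0x7a (blk 15, set 7) → MISS  vc=[]
1: 0x1b4 (blk 54, set 6) → MISS  vc=[]
2: 0x7d (blk 15, set 7) → L1-HIT  vc=[]
3: 0x131 (blk 38, set 6) → MISS  vc=[54]
4: 0xbd (blk 23, set 7) → MISS  vc=[54, 15]
5: 0xdc (blk 27, set 3) → MISS  vc=[54, 15]
6: 0x1b0 (blk 54, set 6) → VC-HIT  vc=[38, 15]
7: 0x9b (blk 19, set 3) → MISS  vc=[38, 15, 27]
8: 0xbc (blk 23, set 7) → L1-HIT  vc=[38, 15, 27]
9: 0x1b4 (blk 54, set 6) → L1-HIT  vc=[38, 15, 27]
10: 0x7d (blk 15, set 7) → VC-HIT  vc=[38, 23, 27]
11: 0xbd (blk 23, set 7) → VC-HIT  vc=[38, 15, 27]
12: 0x79 (blk 15, set 7) → VC-HIT  vc=[38, 23, 27]
13: 0x1b6 (blk 54, set 6) → L1-HIT  vc=[38, 23, 27]

OUTCOME = L1-HIT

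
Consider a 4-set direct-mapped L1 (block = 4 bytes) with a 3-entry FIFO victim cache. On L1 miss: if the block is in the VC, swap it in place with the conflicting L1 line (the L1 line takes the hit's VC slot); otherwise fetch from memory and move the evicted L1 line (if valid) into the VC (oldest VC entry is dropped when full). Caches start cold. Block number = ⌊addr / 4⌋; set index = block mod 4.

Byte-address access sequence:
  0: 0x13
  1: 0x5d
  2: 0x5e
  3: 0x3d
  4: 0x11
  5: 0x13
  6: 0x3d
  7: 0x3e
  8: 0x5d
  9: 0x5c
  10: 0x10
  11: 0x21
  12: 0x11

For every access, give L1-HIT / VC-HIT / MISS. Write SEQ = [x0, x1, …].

SEQ = [MISS, MISS, L1-HIT, MISS, L1-HIT, L1-HIT, L1-HIT, L1-HIT, VC-HIT, L1-HIT, L1-HIT, MISS, VC-HIT]

#0 0x13→b4/s0 MISS; vc=[]
#1 0x5d→b23/s3 MISS; vc=[]
#2 0x5e→b23/s3 L1-HIT; vc=[]
#3 0x3d→b15/s3 MISS; vc=[23]
#4 0x11→b4/s0 L1-HIT; vc=[23]
#5 0x13→b4/s0 L1-HIT; vc=[23]
#6 0x3d→b15/s3 L1-HIT; vc=[23]
#7 0x3e→b15/s3 L1-HIT; vc=[23]
#8 0x5d→b23/s3 VC-HIT; vc=[15]
#9 0x5c→b23/s3 L1-HIT; vc=[15]
#10 0x10→b4/s0 L1-HIT; vc=[15]
#11 0x21→b8/s0 MISS; vc=[15,4]
#12 0x11→b4/s0 VC-HIT; vc=[15,8]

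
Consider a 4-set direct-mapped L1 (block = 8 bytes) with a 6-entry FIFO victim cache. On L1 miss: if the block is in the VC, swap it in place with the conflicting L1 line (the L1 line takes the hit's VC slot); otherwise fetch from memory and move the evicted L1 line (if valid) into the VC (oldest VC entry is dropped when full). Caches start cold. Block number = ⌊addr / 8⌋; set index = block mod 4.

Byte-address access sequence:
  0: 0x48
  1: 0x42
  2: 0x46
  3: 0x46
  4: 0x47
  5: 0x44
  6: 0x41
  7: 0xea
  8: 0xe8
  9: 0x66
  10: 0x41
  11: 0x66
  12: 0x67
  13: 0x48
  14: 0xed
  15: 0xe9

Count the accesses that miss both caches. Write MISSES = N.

MISSES = 4

0: 0x48 (blk 9, set 1) → MISS  vc=[]
1: 0x42 (blk 8, set 0) → MISS  vc=[]
2: 0x46 (blk 8, set 0) → L1-HIT  vc=[]
3: 0x46 (blk 8, set 0) → L1-HIT  vc=[]
4: 0x47 (blk 8, set 0) → L1-HIT  vc=[]
5: 0x44 (blk 8, set 0) → L1-HIT  vc=[]
6: 0x41 (blk 8, set 0) → L1-HIT  vc=[]
7: 0xea (blk 29, set 1) → MISS  vc=[9]
8: 0xe8 (blk 29, set 1) → L1-HIT  vc=[9]
9: 0x66 (blk 12, set 0) → MISS  vc=[9, 8]
10: 0x41 (blk 8, set 0) → VC-HIT  vc=[9, 12]
11: 0x66 (blk 12, set 0) → VC-HIT  vc=[9, 8]
12: 0x67 (blk 12, set 0) → L1-HIT  vc=[9, 8]
13: 0x48 (blk 9, set 1) → VC-HIT  vc=[29, 8]
14: 0xed (blk 29, set 1) → VC-HIT  vc=[9, 8]
15: 0xe9 (blk 29, set 1) → L1-HIT  vc=[9, 8]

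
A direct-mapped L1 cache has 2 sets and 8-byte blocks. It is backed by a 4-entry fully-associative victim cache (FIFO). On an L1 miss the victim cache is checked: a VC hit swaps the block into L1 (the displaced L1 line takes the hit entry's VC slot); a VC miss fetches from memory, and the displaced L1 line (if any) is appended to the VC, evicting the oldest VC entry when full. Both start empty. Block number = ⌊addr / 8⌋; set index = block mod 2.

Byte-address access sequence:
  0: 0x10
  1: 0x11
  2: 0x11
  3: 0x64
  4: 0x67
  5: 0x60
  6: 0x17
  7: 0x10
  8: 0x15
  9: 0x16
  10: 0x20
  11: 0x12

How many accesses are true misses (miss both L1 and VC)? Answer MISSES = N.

  [0] addr=0x10 blk=2 s=0: MISS | VC []
  [1] addr=0x11 blk=2 s=0: L1-HIT | VC []
  [2] addr=0x11 blk=2 s=0: L1-HIT | VC []
  [3] addr=0x64 blk=12 s=0: MISS | VC [2]
  [4] addr=0x67 blk=12 s=0: L1-HIT | VC [2]
  [5] addr=0x60 blk=12 s=0: L1-HIT | VC [2]
  [6] addr=0x17 blk=2 s=0: VC-HIT | VC [12]
  [7] addr=0x10 blk=2 s=0: L1-HIT | VC [12]
  [8] addr=0x15 blk=2 s=0: L1-HIT | VC [12]
  [9] addr=0x16 blk=2 s=0: L1-HIT | VC [12]
  [10] addr=0x20 blk=4 s=0: MISS | VC [12, 2]
  [11] addr=0x12 blk=2 s=0: VC-HIT | VC [12, 4]

MISSES = 3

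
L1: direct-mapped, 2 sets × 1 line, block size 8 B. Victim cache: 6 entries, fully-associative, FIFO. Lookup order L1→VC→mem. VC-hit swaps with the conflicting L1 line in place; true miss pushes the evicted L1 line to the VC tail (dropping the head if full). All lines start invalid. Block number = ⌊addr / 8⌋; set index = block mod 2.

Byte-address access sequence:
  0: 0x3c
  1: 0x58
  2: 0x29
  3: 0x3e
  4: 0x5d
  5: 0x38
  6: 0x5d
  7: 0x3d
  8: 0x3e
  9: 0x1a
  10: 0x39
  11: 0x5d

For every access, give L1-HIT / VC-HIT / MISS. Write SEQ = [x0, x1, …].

SEQ = [MISS, MISS, MISS, VC-HIT, VC-HIT, VC-HIT, VC-HIT, VC-HIT, L1-HIT, MISS, VC-HIT, VC-HIT]

0: 0x3c (blk 7, set 1) → MISS  vc=[]
1: 0x58 (blk 11, set 1) → MISS  vc=[7]
2: 0x29 (blk 5, set 1) → MISS  vc=[7, 11]
3: 0x3e (blk 7, set 1) → VC-HIT  vc=[5, 11]
4: 0x5d (blk 11, set 1) → VC-HIT  vc=[5, 7]
5: 0x38 (blk 7, set 1) → VC-HIT  vc=[5, 11]
6: 0x5d (blk 11, set 1) → VC-HIT  vc=[5, 7]
7: 0x3d (blk 7, set 1) → VC-HIT  vc=[5, 11]
8: 0x3e (blk 7, set 1) → L1-HIT  vc=[5, 11]
9: 0x1a (blk 3, set 1) → MISS  vc=[5, 11, 7]
10: 0x39 (blk 7, set 1) → VC-HIT  vc=[5, 11, 3]
11: 0x5d (blk 11, set 1) → VC-HIT  vc=[5, 7, 3]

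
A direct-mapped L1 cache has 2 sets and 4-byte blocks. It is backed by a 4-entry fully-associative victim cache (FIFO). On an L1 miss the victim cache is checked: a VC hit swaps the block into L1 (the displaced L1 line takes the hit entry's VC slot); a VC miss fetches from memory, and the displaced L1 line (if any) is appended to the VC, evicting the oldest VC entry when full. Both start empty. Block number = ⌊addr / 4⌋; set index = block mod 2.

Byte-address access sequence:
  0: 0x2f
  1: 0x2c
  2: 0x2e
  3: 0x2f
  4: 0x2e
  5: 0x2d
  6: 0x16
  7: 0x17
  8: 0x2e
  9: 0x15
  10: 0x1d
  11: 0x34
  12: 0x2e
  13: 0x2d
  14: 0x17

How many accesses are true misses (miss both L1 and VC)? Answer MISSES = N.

  [0] addr=0x2f blk=11 s=1: MISS | VC []
  [1] addr=0x2c blk=11 s=1: L1-HIT | VC []
  [2] addr=0x2e blk=11 s=1: L1-HIT | VC []
  [3] addr=0x2f blk=11 s=1: L1-HIT | VC []
  [4] addr=0x2e blk=11 s=1: L1-HIT | VC []
  [5] addr=0x2d blk=11 s=1: L1-HIT | VC []
  [6] addr=0x16 blk=5 s=1: MISS | VC [11]
  [7] addr=0x17 blk=5 s=1: L1-HIT | VC [11]
  [8] addr=0x2e blk=11 s=1: VC-HIT | VC [5]
  [9] addr=0x15 blk=5 s=1: VC-HIT | VC [11]
  [10] addr=0x1d blk=7 s=1: MISS | VC [11, 5]
  [11] addr=0x34 blk=13 s=1: MISS | VC [11, 5, 7]
  [12] addr=0x2e blk=11 s=1: VC-HIT | VC [13, 5, 7]
  [13] addr=0x2d blk=11 s=1: L1-HIT | VC [13, 5, 7]
  [14] addr=0x17 blk=5 s=1: VC-HIT | VC [13, 11, 7]

MISSES = 4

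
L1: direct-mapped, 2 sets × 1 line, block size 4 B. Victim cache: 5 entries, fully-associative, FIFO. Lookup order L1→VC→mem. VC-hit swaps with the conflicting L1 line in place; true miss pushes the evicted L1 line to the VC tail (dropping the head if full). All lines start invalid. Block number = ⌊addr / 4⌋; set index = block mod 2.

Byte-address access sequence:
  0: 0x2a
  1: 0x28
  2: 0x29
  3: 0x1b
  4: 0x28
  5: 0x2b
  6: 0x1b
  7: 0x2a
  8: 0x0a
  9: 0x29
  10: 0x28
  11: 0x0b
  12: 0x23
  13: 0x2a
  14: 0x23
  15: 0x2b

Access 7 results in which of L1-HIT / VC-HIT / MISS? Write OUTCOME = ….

OUTCOME = VC-HIT

0: 0x2a (blk 10, set 0) → MISS  vc=[]
1: 0x28 (blk 10, set 0) → L1-HIT  vc=[]
2: 0x29 (blk 10, set 0) → L1-HIT  vc=[]
3: 0x1b (blk 6, set 0) → MISS  vc=[10]
4: 0x28 (blk 10, set 0) → VC-HIT  vc=[6]
5: 0x2b (blk 10, set 0) → L1-HIT  vc=[6]
6: 0x1b (blk 6, set 0) → VC-HIT  vc=[10]
7: 0x2a (blk 10, set 0) → VC-HIT  vc=[6]
8: 0xa (blk 2, set 0) → MISS  vc=[6, 10]
9: 0x29 (blk 10, set 0) → VC-HIT  vc=[6, 2]
10: 0x28 (blk 10, set 0) → L1-HIT  vc=[6, 2]
11: 0xb (blk 2, set 0) → VC-HIT  vc=[6, 10]
12: 0x23 (blk 8, set 0) → MISS  vc=[6, 10, 2]
13: 0x2a (blk 10, set 0) → VC-HIT  vc=[6, 8, 2]
14: 0x23 (blk 8, set 0) → VC-HIT  vc=[6, 10, 2]
15: 0x2b (blk 10, set 0) → VC-HIT  vc=[6, 8, 2]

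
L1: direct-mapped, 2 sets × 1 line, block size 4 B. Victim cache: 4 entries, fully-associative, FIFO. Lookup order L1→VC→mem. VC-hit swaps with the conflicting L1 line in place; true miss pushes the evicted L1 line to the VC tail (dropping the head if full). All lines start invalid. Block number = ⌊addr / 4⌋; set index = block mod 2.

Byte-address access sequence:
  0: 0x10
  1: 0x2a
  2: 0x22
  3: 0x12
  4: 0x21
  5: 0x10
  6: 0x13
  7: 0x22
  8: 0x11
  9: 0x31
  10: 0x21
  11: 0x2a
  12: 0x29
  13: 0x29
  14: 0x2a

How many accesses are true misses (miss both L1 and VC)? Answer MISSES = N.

  [0] addr=0x10 blk=4 s=0: MISS | VC []
  [1] addr=0x2a blk=10 s=0: MISS | VC [4]
  [2] addr=0x22 blk=8 s=0: MISS | VC [4, 10]
  [3] addr=0x12 blk=4 s=0: VC-HIT | VC [8, 10]
  [4] addr=0x21 blk=8 s=0: VC-HIT | VC [4, 10]
  [5] addr=0x10 blk=4 s=0: VC-HIT | VC [8, 10]
  [6] addr=0x13 blk=4 s=0: L1-HIT | VC [8, 10]
  [7] addr=0x22 blk=8 s=0: VC-HIT | VC [4, 10]
  [8] addr=0x11 blk=4 s=0: VC-HIT | VC [8, 10]
  [9] addr=0x31 blk=12 s=0: MISS | VC [8, 10, 4]
  [10] addr=0x21 blk=8 s=0: VC-HIT | VC [12, 10, 4]
  [11] addr=0x2a blk=10 s=0: VC-HIT | VC [12, 8, 4]
  [12] addr=0x29 blk=10 s=0: L1-HIT | VC [12, 8, 4]
  [13] addr=0x29 blk=10 s=0: L1-HIT | VC [12, 8, 4]
  [14] addr=0x2a blk=10 s=0: L1-HIT | VC [12, 8, 4]

MISSES = 4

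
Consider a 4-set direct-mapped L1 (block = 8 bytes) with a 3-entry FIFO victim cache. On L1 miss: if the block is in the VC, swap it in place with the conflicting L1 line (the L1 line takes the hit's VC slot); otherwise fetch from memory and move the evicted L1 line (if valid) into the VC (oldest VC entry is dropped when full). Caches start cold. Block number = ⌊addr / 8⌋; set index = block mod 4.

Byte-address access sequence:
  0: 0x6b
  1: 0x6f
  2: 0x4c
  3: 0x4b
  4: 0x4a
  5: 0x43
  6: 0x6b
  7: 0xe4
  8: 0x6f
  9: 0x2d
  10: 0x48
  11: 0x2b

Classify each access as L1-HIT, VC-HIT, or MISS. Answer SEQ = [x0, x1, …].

0: 0x6b (blk 13, set 1) → MISS  vc=[]
1: 0x6f (blk 13, set 1) → L1-HIT  vc=[]
2: 0x4c (blk 9, set 1) → MISS  vc=[13]
3: 0x4b (blk 9, set 1) → L1-HIT  vc=[13]
4: 0x4a (blk 9, set 1) → L1-HIT  vc=[13]
5: 0x43 (blk 8, set 0) → MISS  vc=[13]
6: 0x6b (blk 13, set 1) → VC-HIT  vc=[9]
7: 0xe4 (blk 28, set 0) → MISS  vc=[9, 8]
8: 0x6f (blk 13, set 1) → L1-HIT  vc=[9, 8]
9: 0x2d (blk 5, set 1) → MISS  vc=[9, 8, 13]
10: 0x48 (blk 9, set 1) → VC-HIT  vc=[5, 8, 13]
11: 0x2b (blk 5, set 1) → VC-HIT  vc=[9, 8, 13]

SEQ = [MISS, L1-HIT, MISS, L1-HIT, L1-HIT, MISS, VC-HIT, MISS, L1-HIT, MISS, VC-HIT, VC-HIT]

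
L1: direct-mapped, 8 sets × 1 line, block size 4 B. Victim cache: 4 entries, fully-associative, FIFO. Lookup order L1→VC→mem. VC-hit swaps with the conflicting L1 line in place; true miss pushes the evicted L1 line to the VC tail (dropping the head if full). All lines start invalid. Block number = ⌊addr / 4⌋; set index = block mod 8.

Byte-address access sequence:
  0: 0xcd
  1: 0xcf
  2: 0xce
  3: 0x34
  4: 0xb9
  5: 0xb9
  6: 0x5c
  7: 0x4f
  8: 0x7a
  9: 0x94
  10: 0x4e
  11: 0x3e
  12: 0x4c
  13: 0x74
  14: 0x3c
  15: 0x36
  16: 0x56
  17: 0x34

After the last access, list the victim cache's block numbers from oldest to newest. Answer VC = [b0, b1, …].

0: 0xcd (blk 51, set 3) → MISS  vc=[]
1: 0xcf (blk 51, set 3) → L1-HIT  vc=[]
2: 0xce (blk 51, set 3) → L1-HIT  vc=[]
3: 0x34 (blk 13, set 5) → MISS  vc=[]
4: 0xb9 (blk 46, set 6) → MISS  vc=[]
5: 0xb9 (blk 46, set 6) → L1-HIT  vc=[]
6: 0x5c (blk 23, set 7) → MISS  vc=[]
7: 0x4f (blk 19, set 3) → MISS  vc=[51]
8: 0x7a (blk 30, set 6) → MISS  vc=[51, 46]
9: 0x94 (blk 37, set 5) → MISS  vc=[51, 46, 13]
10: 0x4e (blk 19, set 3) → L1-HIT  vc=[51, 46, 13]
11: 0x3e (blk 15, set 7) → MISS  vc=[51, 46, 13, 23]
12: 0x4c (blk 19, set 3) → L1-HIT  vc=[51, 46, 13, 23]
13: 0x74 (blk 29, set 5) → MISS  vc=[46, 13, 23, 37]
14: 0x3c (blk 15, set 7) → L1-HIT  vc=[46, 13, 23, 37]
15: 0x36 (blk 13, set 5) → VC-HIT  vc=[46, 29, 23, 37]
16: 0x56 (blk 21, set 5) → MISS  vc=[29, 23, 37, 13]
17: 0x34 (blk 13, set 5) → VC-HIT  vc=[29, 23, 37, 21]

VC = [29, 23, 37, 21]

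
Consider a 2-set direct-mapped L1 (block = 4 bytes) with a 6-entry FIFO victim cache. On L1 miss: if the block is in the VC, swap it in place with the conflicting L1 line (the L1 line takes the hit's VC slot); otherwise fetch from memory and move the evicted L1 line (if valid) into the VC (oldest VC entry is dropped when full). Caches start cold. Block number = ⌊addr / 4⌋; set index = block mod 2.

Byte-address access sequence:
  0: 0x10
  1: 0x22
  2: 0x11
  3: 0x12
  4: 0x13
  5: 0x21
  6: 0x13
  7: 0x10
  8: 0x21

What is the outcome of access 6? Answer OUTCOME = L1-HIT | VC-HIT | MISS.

OUTCOME = VC-HIT

#0 0x10→b4/s0 MISS; vc=[]
#1 0x22→b8/s0 MISS; vc=[4]
#2 0x11→b4/s0 VC-HIT; vc=[8]
#3 0x12→b4/s0 L1-HIT; vc=[8]
#4 0x13→b4/s0 L1-HIT; vc=[8]
#5 0x21→b8/s0 VC-HIT; vc=[4]
#6 0x13→b4/s0 VC-HIT; vc=[8]
#7 0x10→b4/s0 L1-HIT; vc=[8]
#8 0x21→b8/s0 VC-HIT; vc=[4]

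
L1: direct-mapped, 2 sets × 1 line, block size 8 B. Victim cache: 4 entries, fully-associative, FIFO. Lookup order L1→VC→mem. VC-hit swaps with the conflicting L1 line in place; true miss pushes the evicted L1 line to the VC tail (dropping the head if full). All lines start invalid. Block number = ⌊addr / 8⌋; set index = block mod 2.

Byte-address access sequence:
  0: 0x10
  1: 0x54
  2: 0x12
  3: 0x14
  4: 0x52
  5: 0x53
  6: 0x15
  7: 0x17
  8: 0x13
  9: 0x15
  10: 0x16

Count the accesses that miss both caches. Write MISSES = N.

  [0] addr=0x10 blk=2 s=0: MISS | VC []
  [1] addr=0x54 blk=10 s=0: MISS | VC [2]
  [2] addr=0x12 blk=2 s=0: VC-HIT | VC [10]
  [3] addr=0x14 blk=2 s=0: L1-HIT | VC [10]
  [4] addr=0x52 blk=10 s=0: VC-HIT | VC [2]
  [5] addr=0x53 blk=10 s=0: L1-HIT | VC [2]
  [6] addr=0x15 blk=2 s=0: VC-HIT | VC [10]
  [7] addr=0x17 blk=2 s=0: L1-HIT | VC [10]
  [8] addr=0x13 blk=2 s=0: L1-HIT | VC [10]
  [9] addr=0x15 blk=2 s=0: L1-HIT | VC [10]
  [10] addr=0x16 blk=2 s=0: L1-HIT | VC [10]

MISSES = 2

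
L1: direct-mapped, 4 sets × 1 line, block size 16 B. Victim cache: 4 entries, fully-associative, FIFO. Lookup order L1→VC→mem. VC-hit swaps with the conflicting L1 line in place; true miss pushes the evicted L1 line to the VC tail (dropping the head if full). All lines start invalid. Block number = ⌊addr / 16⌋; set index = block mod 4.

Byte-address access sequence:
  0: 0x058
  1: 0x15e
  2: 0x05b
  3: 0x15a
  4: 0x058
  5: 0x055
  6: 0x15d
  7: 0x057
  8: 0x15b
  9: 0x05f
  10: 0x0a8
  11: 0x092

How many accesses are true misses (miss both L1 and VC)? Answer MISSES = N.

MISSES = 4

#0 0x58→b5/s1 MISS; vc=[]
#1 0x15e→b21/s1 MISS; vc=[5]
#2 0x5b→b5/s1 VC-HIT; vc=[21]
#3 0x15a→b21/s1 VC-HIT; vc=[5]
#4 0x58→b5/s1 VC-HIT; vc=[21]
#5 0x55→b5/s1 L1-HIT; vc=[21]
#6 0x15d→b21/s1 VC-HIT; vc=[5]
#7 0x57→b5/s1 VC-HIT; vc=[21]
#8 0x15b→b21/s1 VC-HIT; vc=[5]
#9 0x5f→b5/s1 VC-HIT; vc=[21]
#10 0xa8→b10/s2 MISS; vc=[21]
#11 0x92→b9/s1 MISS; vc=[21,5]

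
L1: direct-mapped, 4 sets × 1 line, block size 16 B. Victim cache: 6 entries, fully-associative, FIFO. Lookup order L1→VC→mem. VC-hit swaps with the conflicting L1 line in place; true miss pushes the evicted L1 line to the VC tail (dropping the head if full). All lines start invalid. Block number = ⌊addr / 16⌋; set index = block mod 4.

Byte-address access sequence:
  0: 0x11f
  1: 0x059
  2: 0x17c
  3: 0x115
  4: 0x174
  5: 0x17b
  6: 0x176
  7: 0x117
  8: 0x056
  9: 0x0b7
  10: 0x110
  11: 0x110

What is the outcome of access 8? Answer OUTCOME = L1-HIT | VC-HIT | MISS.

OUTCOME = VC-HIT

#0 0x11f→b17/s1 MISS; vc=[]
#1 0x59→b5/s1 MISS; vc=[17]
#2 0x17c→b23/s3 MISS; vc=[17]
#3 0x115→b17/s1 VC-HIT; vc=[5]
#4 0x174→b23/s3 L1-HIT; vc=[5]
#5 0x17b→b23/s3 L1-HIT; vc=[5]
#6 0x176→b23/s3 L1-HIT; vc=[5]
#7 0x117→b17/s1 L1-HIT; vc=[5]
#8 0x56→b5/s1 VC-HIT; vc=[17]
#9 0xb7→b11/s3 MISS; vc=[17,23]
#10 0x110→b17/s1 VC-HIT; vc=[5,23]
#11 0x110→b17/s1 L1-HIT; vc=[5,23]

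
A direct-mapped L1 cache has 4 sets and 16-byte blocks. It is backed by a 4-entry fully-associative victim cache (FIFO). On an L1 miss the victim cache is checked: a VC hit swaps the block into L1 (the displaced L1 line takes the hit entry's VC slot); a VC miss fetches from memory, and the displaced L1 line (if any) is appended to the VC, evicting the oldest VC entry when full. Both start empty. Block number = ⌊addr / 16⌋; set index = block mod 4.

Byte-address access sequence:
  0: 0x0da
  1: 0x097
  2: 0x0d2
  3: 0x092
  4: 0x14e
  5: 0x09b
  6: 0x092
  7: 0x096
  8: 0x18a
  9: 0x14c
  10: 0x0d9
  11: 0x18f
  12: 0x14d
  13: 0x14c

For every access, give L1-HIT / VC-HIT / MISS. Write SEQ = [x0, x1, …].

0: 0xda (blk 13, set 1) → MISS  vc=[]
1: 0x97 (blk 9, set 1) → MISS  vc=[13]
2: 0xd2 (blk 13, set 1) → VC-HIT  vc=[9]
3: 0x92 (blk 9, set 1) → VC-HIT  vc=[13]
4: 0x14e (blk 20, set 0) → MISS  vc=[13]
5: 0x9b (blk 9, set 1) → L1-HIT  vc=[13]
6: 0x92 (blk 9, set 1) → L1-HIT  vc=[13]
7: 0x96 (blk 9, set 1) → L1-HIT  vc=[13]
8: 0x18a (blk 24, set 0) → MISS  vc=[13, 20]
9: 0x14c (blk 20, set 0) → VC-HIT  vc=[13, 24]
10: 0xd9 (blk 13, set 1) → VC-HIT  vc=[9, 24]
11: 0x18f (blk 24, set 0) → VC-HIT  vc=[9, 20]
12: 0x14d (blk 20, set 0) → VC-HIT  vc=[9, 24]
13: 0x14c (blk 20, set 0) → L1-HIT  vc=[9, 24]

SEQ = [MISS, MISS, VC-HIT, VC-HIT, MISS, L1-HIT, L1-HIT, L1-HIT, MISS, VC-HIT, VC-HIT, VC-HIT, VC-HIT, L1-HIT]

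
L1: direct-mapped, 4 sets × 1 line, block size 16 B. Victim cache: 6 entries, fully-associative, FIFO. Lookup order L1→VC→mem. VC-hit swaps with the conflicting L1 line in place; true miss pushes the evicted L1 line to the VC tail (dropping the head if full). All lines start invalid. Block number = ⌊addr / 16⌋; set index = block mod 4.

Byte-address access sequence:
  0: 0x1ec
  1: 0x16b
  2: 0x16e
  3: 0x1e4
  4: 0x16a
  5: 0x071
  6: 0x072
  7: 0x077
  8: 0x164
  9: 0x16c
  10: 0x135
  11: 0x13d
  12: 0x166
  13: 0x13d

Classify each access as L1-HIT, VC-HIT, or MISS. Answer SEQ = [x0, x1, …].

  [0] addr=0x1ec blk=30 s=2: MISS | VC []
  [1] addr=0x16b blk=22 s=2: MISS | VC [30]
  [2] addr=0x16e blk=22 s=2: L1-HIT | VC [30]
  [3] addr=0x1e4 blk=30 s=2: VC-HIT | VC [22]
  [4] addr=0x16a blk=22 s=2: VC-HIT | VC [30]
  [5] addr=0x71 blk=7 s=3: MISS | VC [30]
  [6] addr=0x72 blk=7 s=3: L1-HIT | VC [30]
  [7] addr=0x77 blk=7 s=3: L1-HIT | VC [30]
  [8] addr=0x164 blk=22 s=2: L1-HIT | VC [30]
  [9] addr=0x16c blk=22 s=2: L1-HIT | VC [30]
  [10] addr=0x135 blk=19 s=3: MISS | VC [30, 7]
  [11] addr=0x13d blk=19 s=3: L1-HIT | VC [30, 7]
  [12] addr=0x166 blk=22 s=2: L1-HIT | VC [30, 7]
  [13] addr=0x13d blk=19 s=3: L1-HIT | VC [30, 7]

SEQ = [MISS, MISS, L1-HIT, VC-HIT, VC-HIT, MISS, L1-HIT, L1-HIT, L1-HIT, L1-HIT, MISS, L1-HIT, L1-HIT, L1-HIT]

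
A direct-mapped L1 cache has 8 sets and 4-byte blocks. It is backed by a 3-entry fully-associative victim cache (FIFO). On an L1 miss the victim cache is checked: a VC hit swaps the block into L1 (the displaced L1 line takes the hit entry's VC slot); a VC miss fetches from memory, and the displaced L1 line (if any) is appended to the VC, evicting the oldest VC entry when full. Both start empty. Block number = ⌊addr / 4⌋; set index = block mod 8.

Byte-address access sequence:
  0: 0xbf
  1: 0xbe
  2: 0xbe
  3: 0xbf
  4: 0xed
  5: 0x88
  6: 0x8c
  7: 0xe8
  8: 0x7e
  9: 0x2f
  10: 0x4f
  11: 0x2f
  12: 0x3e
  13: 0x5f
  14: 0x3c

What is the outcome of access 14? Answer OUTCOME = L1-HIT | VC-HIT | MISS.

OUTCOME = VC-HIT

  [0] addr=0xbf blk=47 s=7: MISS | VC []
  [1] addr=0xbe blk=47 s=7: L1-HIT | VC []
  [2] addr=0xbe blk=47 s=7: L1-HIT | VC []
  [3] addr=0xbf blk=47 s=7: L1-HIT | VC []
  [4] addr=0xed blk=59 s=3: MISS | VC []
  [5] addr=0x88 blk=34 s=2: MISS | VC []
  [6] addr=0x8c blk=35 s=3: MISS | VC [59]
  [7] addr=0xe8 blk=58 s=2: MISS | VC [59, 34]
  [8] addr=0x7e blk=31 s=7: MISS | VC [59, 34, 47]
  [9] addr=0x2f blk=11 s=3: MISS | VC [34, 47, 35]
  [10] addr=0x4f blk=19 s=3: MISS | VC [47, 35, 11]
  [11] addr=0x2f blk=11 s=3: VC-HIT | VC [47, 35, 19]
  [12] addr=0x3e blk=15 s=7: MISS | VC [35, 19, 31]
  [13] addr=0x5f blk=23 s=7: MISS | VC [19, 31, 15]
  [14] addr=0x3c blk=15 s=7: VC-HIT | VC [19, 31, 23]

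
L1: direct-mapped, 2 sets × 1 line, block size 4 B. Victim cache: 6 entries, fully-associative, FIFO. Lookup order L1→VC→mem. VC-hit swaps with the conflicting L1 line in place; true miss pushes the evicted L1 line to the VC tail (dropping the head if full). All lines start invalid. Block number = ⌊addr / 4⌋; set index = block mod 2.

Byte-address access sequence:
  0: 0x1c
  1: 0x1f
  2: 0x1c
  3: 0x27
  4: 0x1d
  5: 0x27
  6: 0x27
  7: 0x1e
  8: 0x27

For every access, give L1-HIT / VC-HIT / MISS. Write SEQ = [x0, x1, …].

SEQ = [MISS, L1-HIT, L1-HIT, MISS, VC-HIT, VC-HIT, L1-HIT, VC-HIT, VC-HIT]

#0 0x1c→b7/s1 MISS; vc=[]
#1 0x1f→b7/s1 L1-HIT; vc=[]
#2 0x1c→b7/s1 L1-HIT; vc=[]
#3 0x27→b9/s1 MISS; vc=[7]
#4 0x1d→b7/s1 VC-HIT; vc=[9]
#5 0x27→b9/s1 VC-HIT; vc=[7]
#6 0x27→b9/s1 L1-HIT; vc=[7]
#7 0x1e→b7/s1 VC-HIT; vc=[9]
#8 0x27→b9/s1 VC-HIT; vc=[7]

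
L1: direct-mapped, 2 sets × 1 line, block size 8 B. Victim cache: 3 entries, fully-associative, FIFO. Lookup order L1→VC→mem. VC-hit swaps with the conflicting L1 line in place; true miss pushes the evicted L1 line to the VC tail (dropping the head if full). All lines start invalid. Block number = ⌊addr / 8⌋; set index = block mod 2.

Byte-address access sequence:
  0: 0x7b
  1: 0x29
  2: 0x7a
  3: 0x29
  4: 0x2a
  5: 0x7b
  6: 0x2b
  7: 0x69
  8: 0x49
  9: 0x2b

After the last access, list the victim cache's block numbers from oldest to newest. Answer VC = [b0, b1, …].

VC = [15, 9, 13]

  [0] addr=0x7b blk=15 s=1: MISS | VC []
  [1] addr=0x29 blk=5 s=1: MISS | VC [15]
  [2] addr=0x7a blk=15 s=1: VC-HIT | VC [5]
  [3] addr=0x29 blk=5 s=1: VC-HIT | VC [15]
  [4] addr=0x2a blk=5 s=1: L1-HIT | VC [15]
  [5] addr=0x7b blk=15 s=1: VC-HIT | VC [5]
  [6] addr=0x2b blk=5 s=1: VC-HIT | VC [15]
  [7] addr=0x69 blk=13 s=1: MISS | VC [15, 5]
  [8] addr=0x49 blk=9 s=1: MISS | VC [15, 5, 13]
  [9] addr=0x2b blk=5 s=1: VC-HIT | VC [15, 9, 13]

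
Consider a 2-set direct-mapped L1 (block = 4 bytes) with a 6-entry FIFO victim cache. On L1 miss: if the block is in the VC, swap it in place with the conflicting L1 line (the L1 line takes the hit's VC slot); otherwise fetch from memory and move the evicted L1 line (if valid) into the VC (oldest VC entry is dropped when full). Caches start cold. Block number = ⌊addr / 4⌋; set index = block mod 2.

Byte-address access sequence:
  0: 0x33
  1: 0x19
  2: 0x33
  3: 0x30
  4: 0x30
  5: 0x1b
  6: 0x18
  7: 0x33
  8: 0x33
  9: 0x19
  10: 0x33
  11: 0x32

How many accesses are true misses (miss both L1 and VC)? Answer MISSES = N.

  [0] addr=0x33 blk=12 s=0: MISS | VC []
  [1] addr=0x19 blk=6 s=0: MISS | VC [12]
  [2] addr=0x33 blk=12 s=0: VC-HIT | VC [6]
  [3] addr=0x30 blk=12 s=0: L1-HIT | VC [6]
  [4] addr=0x30 blk=12 s=0: L1-HIT | VC [6]
  [5] addr=0x1b blk=6 s=0: VC-HIT | VC [12]
  [6] addr=0x18 blk=6 s=0: L1-HIT | VC [12]
  [7] addr=0x33 blk=12 s=0: VC-HIT | VC [6]
  [8] addr=0x33 blk=12 s=0: L1-HIT | VC [6]
  [9] addr=0x19 blk=6 s=0: VC-HIT | VC [12]
  [10] addr=0x33 blk=12 s=0: VC-HIT | VC [6]
  [11] addr=0x32 blk=12 s=0: L1-HIT | VC [6]

MISSES = 2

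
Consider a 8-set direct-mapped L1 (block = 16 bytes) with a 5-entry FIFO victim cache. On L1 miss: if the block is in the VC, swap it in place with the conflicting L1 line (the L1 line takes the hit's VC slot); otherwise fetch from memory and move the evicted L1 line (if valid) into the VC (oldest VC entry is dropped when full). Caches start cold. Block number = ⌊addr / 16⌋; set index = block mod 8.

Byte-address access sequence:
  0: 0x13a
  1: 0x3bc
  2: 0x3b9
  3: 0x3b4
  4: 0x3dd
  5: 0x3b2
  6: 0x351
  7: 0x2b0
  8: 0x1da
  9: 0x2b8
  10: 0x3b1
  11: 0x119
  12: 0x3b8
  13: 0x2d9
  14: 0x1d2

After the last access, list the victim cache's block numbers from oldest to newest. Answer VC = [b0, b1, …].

VC = [19, 61, 43, 53, 45]

0: 0x13a (blk 19, set 3) → MISS  vc=[]
1: 0x3bc (blk 59, set 3) → MISS  vc=[19]
2: 0x3b9 (blk 59, set 3) → L1-HIT  vc=[19]
3: 0x3b4 (blk 59, set 3) → L1-HIT  vc=[19]
4: 0x3dd (blk 61, set 5) → MISS  vc=[19]
5: 0x3b2 (blk 59, set 3) → L1-HIT  vc=[19]
6: 0x351 (blk 53, set 5) → MISS  vc=[19, 61]
7: 0x2b0 (blk 43, set 3) → MISS  vc=[19, 61, 59]
8: 0x1da (blk 29, set 5) → MISS  vc=[19, 61, 59, 53]
9: 0x2b8 (blk 43, set 3) → L1-HIT  vc=[19, 61, 59, 53]
10: 0x3b1 (blk 59, set 3) → VC-HIT  vc=[19, 61, 43, 53]
11: 0x119 (blk 17, set 1) → MISS  vc=[19, 61, 43, 53]
12: 0x3b8 (blk 59, set 3) → L1-HIT  vc=[19, 61, 43, 53]
13: 0x2d9 (blk 45, set 5) → MISS  vc=[19, 61, 43, 53, 29]
14: 0x1d2 (blk 29, set 5) → VC-HIT  vc=[19, 61, 43, 53, 45]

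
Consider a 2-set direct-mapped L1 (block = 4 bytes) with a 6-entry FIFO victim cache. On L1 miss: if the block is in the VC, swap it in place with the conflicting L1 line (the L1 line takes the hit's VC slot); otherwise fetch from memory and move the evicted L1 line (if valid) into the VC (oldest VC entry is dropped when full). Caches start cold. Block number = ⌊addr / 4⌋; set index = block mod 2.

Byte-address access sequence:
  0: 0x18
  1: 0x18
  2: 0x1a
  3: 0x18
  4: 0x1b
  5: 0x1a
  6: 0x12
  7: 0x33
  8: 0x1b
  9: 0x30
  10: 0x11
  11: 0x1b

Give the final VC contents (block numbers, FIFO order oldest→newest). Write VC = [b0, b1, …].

VC = [4, 12]

0: 0x18 (blk 6, set 0) → MISS  vc=[]
1: 0x18 (blk 6, set 0) → L1-HIT  vc=[]
2: 0x1a (blk 6, set 0) → L1-HIT  vc=[]
3: 0x18 (blk 6, set 0) → L1-HIT  vc=[]
4: 0x1b (blk 6, set 0) → L1-HIT  vc=[]
5: 0x1a (blk 6, set 0) → L1-HIT  vc=[]
6: 0x12 (blk 4, set 0) → MISS  vc=[6]
7: 0x33 (blk 12, set 0) → MISS  vc=[6, 4]
8: 0x1b (blk 6, set 0) → VC-HIT  vc=[12, 4]
9: 0x30 (blk 12, set 0) → VC-HIT  vc=[6, 4]
10: 0x11 (blk 4, set 0) → VC-HIT  vc=[6, 12]
11: 0x1b (blk 6, set 0) → VC-HIT  vc=[4, 12]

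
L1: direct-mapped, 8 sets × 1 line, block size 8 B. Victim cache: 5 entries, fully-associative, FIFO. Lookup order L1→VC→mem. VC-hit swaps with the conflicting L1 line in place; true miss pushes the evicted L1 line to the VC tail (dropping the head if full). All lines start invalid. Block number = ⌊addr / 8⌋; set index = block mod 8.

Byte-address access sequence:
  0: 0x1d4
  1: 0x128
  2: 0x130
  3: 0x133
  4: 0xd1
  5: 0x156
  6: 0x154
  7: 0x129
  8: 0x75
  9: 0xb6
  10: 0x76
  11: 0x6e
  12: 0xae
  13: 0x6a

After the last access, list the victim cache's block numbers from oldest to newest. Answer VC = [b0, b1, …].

VC = [26, 38, 22, 37, 21]

  [0] addr=0x1d4 blk=58 s=2: MISS | VC []
  [1] addr=0x128 blk=37 s=5: MISS | VC []
  [2] addr=0x130 blk=38 s=6: MISS | VC []
  [3] addr=0x133 blk=38 s=6: L1-HIT | VC []
  [4] addr=0xd1 blk=26 s=2: MISS | VC [58]
  [5] addr=0x156 blk=42 s=2: MISS | VC [58, 26]
  [6] addr=0x154 blk=42 s=2: L1-HIT | VC [58, 26]
  [7] addr=0x129 blk=37 s=5: L1-HIT | VC [58, 26]
  [8] addr=0x75 blk=14 s=6: MISS | VC [58, 26, 38]
  [9] addr=0xb6 blk=22 s=6: MISS | VC [58, 26, 38, 14]
  [10] addr=0x76 blk=14 s=6: VC-HIT | VC [58, 26, 38, 22]
  [11] addr=0x6e blk=13 s=5: MISS | VC [58, 26, 38, 22, 37]
  [12] addr=0xae blk=21 s=5: MISS | VC [26, 38, 22, 37, 13]
  [13] addr=0x6a blk=13 s=5: VC-HIT | VC [26, 38, 22, 37, 21]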